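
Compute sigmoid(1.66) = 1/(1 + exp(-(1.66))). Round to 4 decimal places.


exp(-1.6600) = 0.1901.
1 + exp(-z) = 1.1901.
sigmoid = 1/1.1901 = 0.8402.

0.8402


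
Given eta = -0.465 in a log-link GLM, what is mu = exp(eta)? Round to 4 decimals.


mu = exp(eta) = exp(-0.465).
= 0.6281.

0.6281


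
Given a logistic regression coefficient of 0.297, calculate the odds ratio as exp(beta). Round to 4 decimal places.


The odds ratio is computed as:
OR = e^(0.297) = 1.3458.

1.3458


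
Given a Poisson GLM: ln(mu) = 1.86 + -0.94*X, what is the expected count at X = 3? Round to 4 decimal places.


eta = 1.86 + -0.94 * 3 = -0.9600.
mu = exp(-0.9600) = 0.3829.

0.3829


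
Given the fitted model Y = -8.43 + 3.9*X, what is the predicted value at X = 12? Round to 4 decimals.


Predicted value:
Y = -8.43 + (3.9)(12) = -8.43 + 46.8000 = 38.3700.

38.3700


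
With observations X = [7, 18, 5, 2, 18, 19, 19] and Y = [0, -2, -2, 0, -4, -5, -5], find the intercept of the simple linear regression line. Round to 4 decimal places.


The slope is b1 = -0.2391.
Sample means are xbar = 12.5714 and ybar = -2.5714.
Intercept: b0 = -2.5714 - (-0.2391)(12.5714) = 0.4348.

0.4348


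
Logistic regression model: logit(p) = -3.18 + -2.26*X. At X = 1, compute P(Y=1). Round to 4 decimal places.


Compute z = -3.18 + (-2.26)(1) = -5.4400.
exp(-z) = 230.4422.
P = 1/(1 + 230.4422) = 0.0043.

0.0043


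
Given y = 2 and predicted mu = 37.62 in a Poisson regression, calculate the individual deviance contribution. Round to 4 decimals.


Compute y*ln(y/mu) = 2*ln(2/37.62) = 2*-2.934389 = -5.868778.
y - mu = -35.62.
D = 2*(-5.868778 - (-35.62)) = 59.502444, which rounds to 59.5024.

59.5024


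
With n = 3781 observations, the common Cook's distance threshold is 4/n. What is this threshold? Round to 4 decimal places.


The threshold is 4/n.
4/3781 = 0.0011.

0.0011


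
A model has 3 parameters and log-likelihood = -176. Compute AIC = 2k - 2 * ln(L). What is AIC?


AIC = 2k - 2*loglik = 2(3) - 2(-176).
= 6 + 352 = 358.

358


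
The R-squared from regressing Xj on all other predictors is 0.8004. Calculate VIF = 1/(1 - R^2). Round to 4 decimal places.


VIF = 1 / (1 - 0.8004).
= 1 / 0.1996 = 5.0100.

5.0100


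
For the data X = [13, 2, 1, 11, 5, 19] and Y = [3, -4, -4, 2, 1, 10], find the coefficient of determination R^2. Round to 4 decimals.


The fitted line is Y = -4.7111 + 0.7111*X.
SSres = 10.1778, SStot = 135.3333.
R^2 = 1 - SSres/SStot = 0.9248.

0.9248


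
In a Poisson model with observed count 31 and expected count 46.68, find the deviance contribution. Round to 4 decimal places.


Compute y*ln(y/mu) = 31*ln(31/46.68) = 31*-0.409329 = -12.689199.
y - mu = -15.68.
D = 2*(-12.689199 - (-15.68)) = 5.981602, which rounds to 5.9816.

5.9816


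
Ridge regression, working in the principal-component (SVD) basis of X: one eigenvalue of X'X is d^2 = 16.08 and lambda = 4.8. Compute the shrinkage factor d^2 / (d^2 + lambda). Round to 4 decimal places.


d^2 + lambda = 16.08 + 4.8 = 20.8800.
Shrinkage factor = 16.08/20.8800 = 0.7701.

0.7701


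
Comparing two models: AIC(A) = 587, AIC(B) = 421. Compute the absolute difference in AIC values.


Compute |587 - 421| = 166.
Model B has the smaller AIC.

166


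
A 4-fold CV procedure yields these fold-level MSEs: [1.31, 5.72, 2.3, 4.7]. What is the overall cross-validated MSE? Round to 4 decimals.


Sum of fold MSEs = 14.0300.
Average = 14.0300 / 4 = 3.5075.

3.5075


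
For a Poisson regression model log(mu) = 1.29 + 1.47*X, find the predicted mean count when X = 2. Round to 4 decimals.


Linear predictor: eta = 1.29 + (1.47)(2) = 4.2300.
Expected count: mu = exp(4.2300) = 68.7172.

68.7172


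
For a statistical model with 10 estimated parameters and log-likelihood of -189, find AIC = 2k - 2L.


AIC = 2*10 - 2*(-189).
= 20 + 378 = 398.

398


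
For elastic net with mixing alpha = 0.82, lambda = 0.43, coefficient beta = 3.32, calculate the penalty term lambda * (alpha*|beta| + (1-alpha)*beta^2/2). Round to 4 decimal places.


L1 component = 0.82 * |3.32| = 2.7224.
L2 component = 0.18 * 3.32^2 / 2 = 0.9920.
Penalty = 0.43 * (2.7224 + 0.9920) = 0.43 * 3.7144 = 1.5972.

1.5972


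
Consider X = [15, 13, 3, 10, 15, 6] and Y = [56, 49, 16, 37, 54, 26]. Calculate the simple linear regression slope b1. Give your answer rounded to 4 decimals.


First compute the means: xbar = 10.3333, ybar = 39.6667.
Then S_xx = sum((xi - xbar)^2) = 123.3333.
S_xy = sum((xi - xbar)(yi - ybar)) = 401.6667.
b1 = S_xy / S_xx = 401.6667 / 123.3333 = 3.2568.

3.2568


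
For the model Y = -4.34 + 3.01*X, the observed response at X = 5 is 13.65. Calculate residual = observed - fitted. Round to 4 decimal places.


Predicted = -4.34 + 3.01 * 5 = 10.7100.
Residual = 13.65 - 10.7100 = 2.9400.

2.9400


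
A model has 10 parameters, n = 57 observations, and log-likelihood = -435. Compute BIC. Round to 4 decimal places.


ln(57) = 4.043051.
k * ln(n) = 10 * 4.043051 = 40.430510.
-2L = 870.
BIC = 40.430510 + 870 = 910.430510, which rounds to 910.4305.

910.4305


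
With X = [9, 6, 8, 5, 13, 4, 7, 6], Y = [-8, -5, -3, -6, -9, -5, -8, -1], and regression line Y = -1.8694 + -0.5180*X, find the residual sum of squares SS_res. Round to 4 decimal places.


Predicted values from Y = -1.8694 + -0.5180*X.
Residuals: [-1.4686, -0.0226, 3.0134, -1.5406, -0.3966, -1.0586, -2.5046, 3.9774].
SSres = 36.9820.

36.9820


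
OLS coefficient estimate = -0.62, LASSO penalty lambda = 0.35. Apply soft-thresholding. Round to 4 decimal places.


|beta_OLS| = 0.62.
lambda = 0.35.
Since |beta| > lambda, coefficient = sign(beta)*(|beta| - lambda) = -0.2700.
Result = -0.2700.

-0.2700


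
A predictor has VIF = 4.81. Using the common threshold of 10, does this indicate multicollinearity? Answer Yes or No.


Compare VIF = 4.81 to the threshold of 10.
4.81 < 10, so the answer is No.

No


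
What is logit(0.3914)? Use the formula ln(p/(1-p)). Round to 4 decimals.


Compute the odds: 0.3914/0.6086 = 0.6431.
Take the natural log: ln(0.6431) = -0.4414.

-0.4414


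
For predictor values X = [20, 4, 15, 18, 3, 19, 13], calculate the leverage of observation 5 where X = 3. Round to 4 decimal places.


Mean of X: xbar = 13.1429.
SXX = 294.8571.
For X = 3: h = 1/7 + (3 - 13.1429)^2/294.8571 = 0.4918.

0.4918


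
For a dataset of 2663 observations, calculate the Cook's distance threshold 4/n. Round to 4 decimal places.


Using the rule of thumb:
Threshold = 4 / 2663 = 0.0015.

0.0015


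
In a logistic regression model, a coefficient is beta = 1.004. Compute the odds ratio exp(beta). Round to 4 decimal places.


Odds ratio = exp(beta) = exp(1.004).
= 2.7292.

2.7292


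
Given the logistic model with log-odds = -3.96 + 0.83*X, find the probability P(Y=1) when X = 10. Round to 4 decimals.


Linear predictor: z = -3.96 + 0.83 * 10 = 4.3400.
P = 1/(1 + exp(-4.3400)) = 1/(1 + 0.0130) = 0.9871.

0.9871


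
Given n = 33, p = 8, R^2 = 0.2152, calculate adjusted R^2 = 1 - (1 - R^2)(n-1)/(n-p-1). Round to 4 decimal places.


Using the formula:
(1 - 0.2152) = 0.7848.
Multiply by 32/24: 0.7848 * 32 = 25.1136, then 25.1136 / 24 = 1.0464.
Adj R^2 = 1 - 1.0464 = -0.0464.

-0.0464


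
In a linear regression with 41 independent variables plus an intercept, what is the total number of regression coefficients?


Including the intercept, the model has 41 predictor coefficients + 1 intercept.
Total = 42.

42


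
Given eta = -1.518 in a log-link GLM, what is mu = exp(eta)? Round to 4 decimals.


Apply the inverse link:
mu = e^-1.518 = 0.2191.

0.2191


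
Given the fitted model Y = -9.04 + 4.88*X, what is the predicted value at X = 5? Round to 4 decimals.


Plug X = 5 into Y = -9.04 + 4.88*X:
Y = -9.04 + 24.4000 = 15.3600.

15.3600


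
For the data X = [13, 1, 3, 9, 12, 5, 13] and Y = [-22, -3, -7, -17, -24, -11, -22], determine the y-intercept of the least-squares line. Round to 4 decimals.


The slope is b1 = -1.6267.
Sample means are xbar = 8.0000 and ybar = -15.1429.
Intercept: b0 = -15.1429 - (-1.6267)(8.0000) = -2.1295.

-2.1295


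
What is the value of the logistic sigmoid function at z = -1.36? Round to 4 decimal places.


exp(1.3600) = 3.8962.
1 + exp(-z) = 4.8962.
sigmoid = 1/4.8962 = 0.2042.

0.2042


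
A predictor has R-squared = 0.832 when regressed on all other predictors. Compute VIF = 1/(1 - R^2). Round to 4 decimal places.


Denominator: 1 - 0.832 = 0.168.
VIF = 1 / 0.168 = 5.9524.

5.9524


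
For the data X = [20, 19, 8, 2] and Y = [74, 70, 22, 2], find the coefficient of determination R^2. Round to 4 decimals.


The fitted line is Y = -7.9104 + 4.0743*X.
SSres = 10.7366, SStot = 3808.0000.
R^2 = 1 - SSres/SStot = 0.9972.

0.9972


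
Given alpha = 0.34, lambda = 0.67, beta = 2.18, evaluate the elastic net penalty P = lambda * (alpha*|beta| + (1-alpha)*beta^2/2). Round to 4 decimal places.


L1 component = 0.34 * |2.18| = 0.7412.
L2 component = 0.66 * 2.18^2 / 2 = 1.5683.
Penalty = 0.67 * (0.7412 + 1.5683) = 0.67 * 2.3095 = 1.5474.

1.5474


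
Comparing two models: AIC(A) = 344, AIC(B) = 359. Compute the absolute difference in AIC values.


|AIC_A - AIC_B| = |344 - 359| = 15.
Model A is preferred (lower AIC).

15


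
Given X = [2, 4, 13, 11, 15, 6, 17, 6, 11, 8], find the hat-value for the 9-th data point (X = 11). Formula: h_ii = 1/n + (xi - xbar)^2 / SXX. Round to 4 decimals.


Compute xbar = 9.3000 with n = 10 observations.
SXX = 216.1000.
Leverage = 1/10 + (11 - 9.3000)^2/216.1000 = 0.1134.

0.1134


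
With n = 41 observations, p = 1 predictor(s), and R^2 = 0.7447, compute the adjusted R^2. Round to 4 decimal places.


Adjusted R^2 = 1 - (1 - R^2) * (n-1)/(n-p-1).
(1 - R^2) = 0.2553.
(n-1)/(n-p-1) = 40/39.
(1 - R^2) * (n-1) = 0.2553 * 40 = 10.2120.
Divide by (n-p-1): 10.2120 / 39 = 0.2618.
Adj R^2 = 1 - 0.2618 = 0.7382.

0.7382


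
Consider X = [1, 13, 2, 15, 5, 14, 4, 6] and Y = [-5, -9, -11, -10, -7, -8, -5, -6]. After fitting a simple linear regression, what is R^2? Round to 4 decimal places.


After computing the OLS fit (b0=-6.2905, b1=-0.1779):
SSres = 28.8468, SStot = 35.8750.
R^2 = 1 - 28.8468/35.8750 = 0.1959.

0.1959


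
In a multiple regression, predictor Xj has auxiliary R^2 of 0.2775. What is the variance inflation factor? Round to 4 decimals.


VIF = 1 / (1 - 0.2775).
= 1 / 0.7225 = 1.3841.

1.3841


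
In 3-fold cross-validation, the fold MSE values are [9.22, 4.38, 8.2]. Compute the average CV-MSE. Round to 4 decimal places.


Sum of fold MSEs = 21.8000.
Average = 21.8000 / 3 = 7.2667.

7.2667


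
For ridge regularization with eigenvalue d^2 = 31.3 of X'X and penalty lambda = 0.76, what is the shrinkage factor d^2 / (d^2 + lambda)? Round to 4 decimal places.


d^2 + lambda = 31.3 + 0.76 = 32.0600.
Shrinkage factor = 31.3/32.0600 = 0.9763.

0.9763


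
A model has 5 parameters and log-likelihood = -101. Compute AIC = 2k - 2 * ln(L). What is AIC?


Compute:
2k = 2*5 = 10.
-2*loglik = -2*(-101) = 202.
AIC = 10 + 202 = 212.

212


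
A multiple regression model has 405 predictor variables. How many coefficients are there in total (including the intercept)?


Each predictor gets one coefficient, plus one intercept.
Total parameters = 405 + 1 = 406.

406


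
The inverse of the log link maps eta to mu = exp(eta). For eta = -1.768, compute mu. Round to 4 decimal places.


The inverse log link gives:
mu = exp(-1.768) = 0.1707.

0.1707


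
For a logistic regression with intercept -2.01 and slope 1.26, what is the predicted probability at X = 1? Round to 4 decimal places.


z = -2.01 + 1.26 * 1 = -0.7500.
Sigmoid: P = 1 / (1 + exp(0.7500)) = 0.3208.

0.3208


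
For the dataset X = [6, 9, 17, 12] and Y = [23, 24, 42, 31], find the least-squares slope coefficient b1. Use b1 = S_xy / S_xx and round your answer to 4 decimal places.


Calculate xbar = 11.0000, ybar = 30.0000.
S_xx = 66.0000, S_xy = 120.0000.
Using b1 = S_xy / S_xx = 120.0000 / 66.0000, we get b1 = 1.8182.

1.8182


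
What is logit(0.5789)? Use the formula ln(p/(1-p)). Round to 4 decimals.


Compute the odds: 0.5789/0.4211 = 1.3747.
Take the natural log: ln(1.3747) = 0.3183.

0.3183


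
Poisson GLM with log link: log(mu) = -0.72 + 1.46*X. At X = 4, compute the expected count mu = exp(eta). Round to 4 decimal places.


Linear predictor: eta = -0.72 + (1.46)(4) = 5.1200.
Expected count: mu = exp(5.1200) = 167.3354.

167.3354


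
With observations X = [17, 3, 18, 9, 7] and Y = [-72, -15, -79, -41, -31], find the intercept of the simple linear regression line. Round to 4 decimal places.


The slope is b1 = -4.1860.
Sample means are xbar = 10.8000 and ybar = -47.6000.
Intercept: b0 = -47.6000 - (-4.1860)(10.8000) = -2.3910.

-2.3910


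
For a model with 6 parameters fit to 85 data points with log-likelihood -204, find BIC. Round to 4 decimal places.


Compute k*ln(n) = 6*ln(85) = 6*4.442651 = 26.655906.
Then -2*loglik = 408.
BIC = 26.655906 + 408 = 434.655906, which rounds to 434.6559.

434.6559


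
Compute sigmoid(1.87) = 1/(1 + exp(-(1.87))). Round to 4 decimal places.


First, exp(-1.8700) = 0.1541.
Then sigma(z) = 1/(1 + 0.1541) = 0.8665.

0.8665


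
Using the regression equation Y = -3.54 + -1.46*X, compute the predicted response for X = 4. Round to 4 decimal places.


Predicted value:
Y = -3.54 + (-1.46)(4) = -3.54 + -5.8400 = -9.3800.

-9.3800


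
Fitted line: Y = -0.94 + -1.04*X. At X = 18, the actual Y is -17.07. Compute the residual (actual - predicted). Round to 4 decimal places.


Compute yhat = -0.94 + (-1.04)(18) = -19.6600.
Residual = actual - predicted = -17.07 - -19.6600 = 2.5900.

2.5900


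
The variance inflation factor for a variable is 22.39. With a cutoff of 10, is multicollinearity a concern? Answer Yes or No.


Compare VIF = 22.39 to the threshold of 10.
22.39 >= 10, so the answer is Yes.

Yes


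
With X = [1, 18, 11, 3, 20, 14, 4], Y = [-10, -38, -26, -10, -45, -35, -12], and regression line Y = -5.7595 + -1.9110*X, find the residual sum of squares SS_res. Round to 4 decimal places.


For each point, residual = actual - predicted.
Residuals: [-2.3295, 2.1575, 0.7805, 1.4925, -1.0205, -2.4865, 1.4035].
Sum of squared residuals = 22.1120.

22.1120


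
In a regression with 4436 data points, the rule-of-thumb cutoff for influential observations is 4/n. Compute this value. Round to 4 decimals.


Cook's distance cutoff = 4/n = 4/4436.
= 0.0009.

0.0009


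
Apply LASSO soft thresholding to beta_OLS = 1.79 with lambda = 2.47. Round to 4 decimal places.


|beta_OLS| = 1.79.
lambda = 2.47.
Since |beta| <= lambda, the coefficient is set to 0.
Result = 0.0000.

0.0000


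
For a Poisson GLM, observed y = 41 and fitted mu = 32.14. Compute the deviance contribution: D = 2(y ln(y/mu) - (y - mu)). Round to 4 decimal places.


y/mu = 41/32.14 = 1.275669 (approx.), and ln(41/32.14) = 0.243471.
y * ln(y/mu) = 41 * 0.243471 = 9.982311.
y - mu = 8.86.
D = 2 * (9.982311 - 8.86) = 2.244622, which rounds to 2.2446.

2.2446


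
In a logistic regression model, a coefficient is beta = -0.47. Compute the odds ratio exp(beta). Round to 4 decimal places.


exp(-0.47) = 0.6250.
So the odds ratio is 0.6250.

0.6250


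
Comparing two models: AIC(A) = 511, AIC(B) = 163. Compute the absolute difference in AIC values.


|AIC_A - AIC_B| = |511 - 163| = 348.
Model B is preferred (lower AIC).

348


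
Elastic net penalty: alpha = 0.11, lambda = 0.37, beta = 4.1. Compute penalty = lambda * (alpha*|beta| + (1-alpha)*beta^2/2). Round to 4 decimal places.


L1 component = 0.11 * |4.1| = 0.4510.
L2 component = 0.89 * 4.1^2 / 2 = 7.4805.
Penalty = 0.37 * (0.4510 + 7.4805) = 0.37 * 7.9315 = 2.9346.

2.9346


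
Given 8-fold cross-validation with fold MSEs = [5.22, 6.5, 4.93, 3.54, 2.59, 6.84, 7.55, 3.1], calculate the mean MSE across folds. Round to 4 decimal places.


Total MSE across folds = 40.2700.
CV-MSE = 40.2700/8 = 5.0338.

5.0338


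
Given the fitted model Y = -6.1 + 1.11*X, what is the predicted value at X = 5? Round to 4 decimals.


Predicted value:
Y = -6.1 + (1.11)(5) = -6.1 + 5.5500 = -0.5500.

-0.5500


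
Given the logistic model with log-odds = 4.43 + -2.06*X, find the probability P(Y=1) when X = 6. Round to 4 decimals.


Linear predictor: z = 4.43 + -2.06 * 6 = -7.9300.
P = 1/(1 + exp(7.9300)) = 1/(1 + 2779.4268) = 0.0004.

0.0004


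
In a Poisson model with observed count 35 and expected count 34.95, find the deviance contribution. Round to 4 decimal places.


First: ln(35/34.95) = 0.001430.
Then: 35 * 0.001430 = 0.050050.
y - mu = 35 - 34.95 = 0.05.
D = 2(0.050050 - 0.05) = 0.000100, which rounds to 0.0001.

0.0001


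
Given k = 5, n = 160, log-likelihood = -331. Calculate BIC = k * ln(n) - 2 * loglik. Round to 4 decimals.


k * ln(n) = 5 * ln(160) = 5 * 5.075174 = 25.375870.
-2 * loglik = -2 * (-331) = 662.
BIC = 25.375870 + 662 = 687.375870, which rounds to 687.3759.

687.3759


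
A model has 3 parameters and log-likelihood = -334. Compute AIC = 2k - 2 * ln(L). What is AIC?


Compute:
2k = 2*3 = 6.
-2*loglik = -2*(-334) = 668.
AIC = 6 + 668 = 674.

674


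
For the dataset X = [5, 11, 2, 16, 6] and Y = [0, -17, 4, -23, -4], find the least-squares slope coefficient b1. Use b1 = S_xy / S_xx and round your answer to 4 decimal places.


The sample means are xbar = 8.0000 and ybar = -8.0000.
Compute S_xx = 122.0000 and S_xy = -251.0000.
Slope b1 = S_xy / S_xx = -251.0000 / 122.0000 = -2.0574.

-2.0574


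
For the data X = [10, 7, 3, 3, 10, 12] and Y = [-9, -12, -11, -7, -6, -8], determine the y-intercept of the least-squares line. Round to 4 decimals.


The slope is b1 = 0.1837.
Sample means are xbar = 7.5000 and ybar = -8.8333.
Intercept: b0 = -8.8333 - (0.1837)(7.5000) = -10.2109.

-10.2109


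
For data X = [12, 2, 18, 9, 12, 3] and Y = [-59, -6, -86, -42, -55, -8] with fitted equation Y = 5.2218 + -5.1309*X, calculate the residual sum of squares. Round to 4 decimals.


For each point, residual = actual - predicted.
Residuals: [-2.6510, -0.9600, 1.1344, -1.0437, 1.3490, 2.1709].
Sum of squared residuals = 16.8582.

16.8582


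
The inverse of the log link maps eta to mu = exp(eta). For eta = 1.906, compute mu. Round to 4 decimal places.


Apply the inverse link:
mu = e^1.906 = 6.7261.

6.7261


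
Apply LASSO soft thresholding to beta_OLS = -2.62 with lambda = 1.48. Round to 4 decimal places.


Absolute value: |-2.62| = 2.62.
Compare to lambda = 1.48.
Since |beta| > lambda, coefficient = sign(beta)*(|beta| - lambda) = -1.1400.

-1.1400


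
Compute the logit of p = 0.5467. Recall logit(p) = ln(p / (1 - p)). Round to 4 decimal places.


The odds are p/(1-p) = 0.5467 / 0.4533 = 1.2060.
logit(p) = ln(1.2060) = 0.1873.

0.1873


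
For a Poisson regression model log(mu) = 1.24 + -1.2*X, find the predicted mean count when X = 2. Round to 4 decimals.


Linear predictor: eta = 1.24 + (-1.2)(2) = -1.1600.
Expected count: mu = exp(-1.1600) = 0.3135.

0.3135


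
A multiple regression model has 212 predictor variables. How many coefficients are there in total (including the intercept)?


Each predictor gets one coefficient, plus one intercept.
Total parameters = 212 + 1 = 213.

213


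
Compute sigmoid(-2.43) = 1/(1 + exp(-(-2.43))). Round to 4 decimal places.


First, exp(2.4300) = 11.3589.
Then sigma(z) = 1/(1 + 11.3589) = 0.0809.

0.0809


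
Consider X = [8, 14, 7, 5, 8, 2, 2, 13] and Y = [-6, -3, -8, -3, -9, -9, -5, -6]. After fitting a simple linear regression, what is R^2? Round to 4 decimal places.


Fit the OLS line: b0 = -7.3047, b1 = 0.1600.
SSres = 37.2958.
SStot = 40.8750.
R^2 = 1 - 37.2958/40.8750 = 0.0876.

0.0876


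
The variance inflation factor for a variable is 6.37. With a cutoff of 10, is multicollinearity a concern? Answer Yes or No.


Compare VIF = 6.37 to the threshold of 10.
6.37 < 10, so the answer is No.

No


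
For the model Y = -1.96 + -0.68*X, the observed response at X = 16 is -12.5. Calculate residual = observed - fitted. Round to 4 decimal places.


Predicted = -1.96 + -0.68 * 16 = -12.8400.
Residual = -12.5 - -12.8400 = 0.3400.

0.3400


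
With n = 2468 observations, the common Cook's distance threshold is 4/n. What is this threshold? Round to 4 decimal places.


Using the rule of thumb:
Threshold = 4 / 2468 = 0.0016.

0.0016


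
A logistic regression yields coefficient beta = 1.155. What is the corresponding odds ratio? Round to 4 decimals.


Odds ratio = exp(beta) = exp(1.155).
= 3.1740.

3.1740


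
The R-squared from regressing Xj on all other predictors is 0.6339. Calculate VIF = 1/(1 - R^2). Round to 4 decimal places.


VIF = 1 / (1 - 0.6339).
= 1 / 0.3661 = 2.7315.

2.7315


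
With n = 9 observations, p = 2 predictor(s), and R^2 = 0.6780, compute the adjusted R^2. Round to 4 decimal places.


Using the formula:
(1 - 0.6780) = 0.3220.
Multiply by 8/6: 0.3220 * 8 = 2.5760, then 2.5760 / 6 = 0.4293.
Adj R^2 = 1 - 0.4293 = 0.5707.

0.5707


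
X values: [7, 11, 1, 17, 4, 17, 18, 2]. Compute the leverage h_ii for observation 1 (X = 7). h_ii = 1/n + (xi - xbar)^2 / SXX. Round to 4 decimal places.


Compute xbar = 9.6250 with n = 8 observations.
SXX = 351.8750.
Leverage = 1/8 + (7 - 9.6250)^2/351.8750 = 0.1446.

0.1446


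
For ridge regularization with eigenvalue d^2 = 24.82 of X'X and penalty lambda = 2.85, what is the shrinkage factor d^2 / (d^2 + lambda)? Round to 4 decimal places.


Compute the denominator: 24.82 + 2.85 = 27.6700.
Shrinkage factor = 24.82 / 27.6700 = 0.8970.

0.8970


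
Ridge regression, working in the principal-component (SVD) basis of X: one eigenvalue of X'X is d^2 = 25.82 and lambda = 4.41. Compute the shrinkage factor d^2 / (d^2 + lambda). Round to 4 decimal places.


Compute the denominator: 25.82 + 4.41 = 30.2300.
Shrinkage factor = 25.82 / 30.2300 = 0.8541.

0.8541


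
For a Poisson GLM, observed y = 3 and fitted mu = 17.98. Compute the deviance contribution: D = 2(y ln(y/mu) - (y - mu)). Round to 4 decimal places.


y/mu = 3/17.98 = 0.166852 (approx.), and ln(3/17.98) = -1.790648.
y * ln(y/mu) = 3 * -1.790648 = -5.371944.
y - mu = -14.98.
D = 2 * (-5.371944 - -14.98) = 19.216112, which rounds to 19.2161.

19.2161


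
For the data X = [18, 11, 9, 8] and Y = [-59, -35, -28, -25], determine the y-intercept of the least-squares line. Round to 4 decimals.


Compute b1 = -3.4180 from the OLS formula.
With xbar = 11.5000 and ybar = -36.7500, the intercept is:
b0 = -36.7500 - -3.4180 * 11.5000 = 2.5574.

2.5574


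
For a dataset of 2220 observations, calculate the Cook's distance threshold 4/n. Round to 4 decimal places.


Cook's distance cutoff = 4/n = 4/2220.
= 0.0018.

0.0018


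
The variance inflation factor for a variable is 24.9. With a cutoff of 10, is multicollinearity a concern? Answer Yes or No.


Compare VIF = 24.9 to the threshold of 10.
24.9 >= 10, so the answer is Yes.

Yes


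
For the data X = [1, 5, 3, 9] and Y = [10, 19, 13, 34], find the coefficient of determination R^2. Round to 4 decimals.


Fit the OLS line: b0 = 5.1143, b1 = 3.0857.
SSres = 8.7429.
SStot = 342.0000.
R^2 = 1 - 8.7429/342.0000 = 0.9744.

0.9744


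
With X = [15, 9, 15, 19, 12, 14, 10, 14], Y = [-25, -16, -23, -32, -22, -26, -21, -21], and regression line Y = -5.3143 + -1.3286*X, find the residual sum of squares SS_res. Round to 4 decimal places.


Compute predicted values, then residuals = yi - yhat_i.
Residuals: [0.2433, 1.2717, 2.2433, -1.4423, -0.7425, -2.0853, -2.3997, 2.9147].
SSres = sum(residual^2) = 27.9429.

27.9429


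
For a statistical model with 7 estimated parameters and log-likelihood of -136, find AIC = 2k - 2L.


Compute:
2k = 2*7 = 14.
-2*loglik = -2*(-136) = 272.
AIC = 14 + 272 = 286.

286


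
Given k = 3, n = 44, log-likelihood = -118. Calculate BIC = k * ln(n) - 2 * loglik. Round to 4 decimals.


k * ln(n) = 3 * ln(44) = 3 * 3.784190 = 11.352570.
-2 * loglik = -2 * (-118) = 236.
BIC = 11.352570 + 236 = 247.352570, which rounds to 247.3526.

247.3526


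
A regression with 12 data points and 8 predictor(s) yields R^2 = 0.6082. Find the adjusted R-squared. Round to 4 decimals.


Plug in: Adj R^2 = 1 - (1 - 0.6082) * 11/3.
= 1 - 0.3918 * 11/3
= 1 - 4.3098 / 3
= 1 - 1.4366 = -0.4366.

-0.4366


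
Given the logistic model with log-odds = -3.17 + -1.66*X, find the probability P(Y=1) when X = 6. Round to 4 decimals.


Linear predictor: z = -3.17 + -1.66 * 6 = -13.1300.
P = 1/(1 + exp(13.1300)) = 1/(1 + 503832.9280) = 0.0000.

0.0000


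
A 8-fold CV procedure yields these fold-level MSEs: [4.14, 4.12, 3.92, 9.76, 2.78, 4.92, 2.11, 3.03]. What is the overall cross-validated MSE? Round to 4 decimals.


Sum of fold MSEs = 34.7800.
Average = 34.7800 / 8 = 4.3475.

4.3475


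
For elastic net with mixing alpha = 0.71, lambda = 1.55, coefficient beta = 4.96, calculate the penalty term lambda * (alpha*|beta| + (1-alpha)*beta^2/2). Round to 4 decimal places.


L1 component = 0.71 * |4.96| = 3.5216.
L2 component = 0.29 * 4.96^2 / 2 = 3.5672.
Penalty = 1.55 * (3.5216 + 3.5672) = 1.55 * 7.0888 = 10.9877.

10.9877


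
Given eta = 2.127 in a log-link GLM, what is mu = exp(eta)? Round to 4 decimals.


Apply the inverse link:
mu = e^2.127 = 8.3897.

8.3897


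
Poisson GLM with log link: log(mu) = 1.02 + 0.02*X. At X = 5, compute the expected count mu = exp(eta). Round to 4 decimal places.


Compute eta = 1.02 + 0.02 * 5 = 1.1200.
Apply inverse link: mu = e^1.1200 = 3.0649.

3.0649


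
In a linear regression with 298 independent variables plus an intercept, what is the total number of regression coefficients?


Total coefficients = number of predictors + 1 (for the intercept).
= 298 + 1 = 299.

299


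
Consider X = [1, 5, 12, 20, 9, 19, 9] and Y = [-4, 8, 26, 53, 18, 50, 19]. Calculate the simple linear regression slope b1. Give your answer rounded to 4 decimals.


First compute the means: xbar = 10.7143, ybar = 24.2857.
Then S_xx = sum((xi - xbar)^2) = 289.4286.
S_xy = sum((xi - xbar)(yi - ybar)) = 869.5714.
b1 = S_xy / S_xx = 869.5714 / 289.4286 = 3.0044.

3.0044


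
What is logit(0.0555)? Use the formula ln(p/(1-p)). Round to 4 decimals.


1 - p = 0.9445.
p/(1-p) = 0.0588.
logit = ln(0.0588) = -2.8343.

-2.8343


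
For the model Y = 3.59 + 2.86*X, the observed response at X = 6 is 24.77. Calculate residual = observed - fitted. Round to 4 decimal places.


Predicted = 3.59 + 2.86 * 6 = 20.7500.
Residual = 24.77 - 20.7500 = 4.0200.

4.0200


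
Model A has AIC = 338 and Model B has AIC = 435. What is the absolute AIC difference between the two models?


Compute |338 - 435| = 97.
Model A has the smaller AIC.

97


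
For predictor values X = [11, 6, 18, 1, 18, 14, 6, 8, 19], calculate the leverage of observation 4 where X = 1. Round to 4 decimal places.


n = 9, xbar = 11.2222.
SXX = sum((xi - xbar)^2) = 329.5556.
h = 1/9 + (1 - 11.2222)^2 / 329.5556 = 0.4282.

0.4282


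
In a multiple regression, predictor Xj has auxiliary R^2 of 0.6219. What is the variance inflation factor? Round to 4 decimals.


Using VIF = 1/(1 - R^2_j):
1 - 0.6219 = 0.3781.
VIF = 2.6448.

2.6448


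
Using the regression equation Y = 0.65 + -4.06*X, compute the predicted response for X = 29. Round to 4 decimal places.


Predicted value:
Y = 0.65 + (-4.06)(29) = 0.65 + -117.7400 = -117.0900.

-117.0900


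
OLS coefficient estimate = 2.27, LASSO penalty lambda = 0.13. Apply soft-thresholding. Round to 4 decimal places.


|beta_OLS| = 2.27.
lambda = 0.13.
Since |beta| > lambda, coefficient = sign(beta)*(|beta| - lambda) = 2.1400.
Result = 2.1400.

2.1400


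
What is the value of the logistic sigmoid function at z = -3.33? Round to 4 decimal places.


First, exp(3.3300) = 27.9383.
Then sigma(z) = 1/(1 + 27.9383) = 0.0346.

0.0346


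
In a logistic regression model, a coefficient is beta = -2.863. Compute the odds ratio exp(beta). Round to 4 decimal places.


The odds ratio is computed as:
OR = e^(-2.863) = 0.0571.

0.0571


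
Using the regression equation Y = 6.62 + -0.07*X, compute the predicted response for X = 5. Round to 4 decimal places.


Plug X = 5 into Y = 6.62 + -0.07*X:
Y = 6.62 + -0.3500 = 6.2700.

6.2700


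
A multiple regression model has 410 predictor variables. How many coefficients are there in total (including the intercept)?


Each predictor gets one coefficient, plus one intercept.
Total parameters = 410 + 1 = 411.

411


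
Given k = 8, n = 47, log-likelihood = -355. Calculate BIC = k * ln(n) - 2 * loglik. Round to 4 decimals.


ln(47) = 3.850148.
k * ln(n) = 8 * 3.850148 = 30.801184.
-2L = 710.
BIC = 30.801184 + 710 = 740.801184, which rounds to 740.8012.

740.8012


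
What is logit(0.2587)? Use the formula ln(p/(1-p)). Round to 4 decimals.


Compute the odds: 0.2587/0.7413 = 0.3490.
Take the natural log: ln(0.3490) = -1.0527.

-1.0527


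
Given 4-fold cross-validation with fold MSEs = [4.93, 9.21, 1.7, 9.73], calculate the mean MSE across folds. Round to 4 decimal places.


Sum of fold MSEs = 25.5700.
Average = 25.5700 / 4 = 6.3925.

6.3925


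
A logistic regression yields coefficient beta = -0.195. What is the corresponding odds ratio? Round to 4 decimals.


Odds ratio = exp(beta) = exp(-0.195).
= 0.8228.

0.8228


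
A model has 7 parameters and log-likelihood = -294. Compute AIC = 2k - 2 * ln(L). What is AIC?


Compute:
2k = 2*7 = 14.
-2*loglik = -2*(-294) = 588.
AIC = 14 + 588 = 602.

602


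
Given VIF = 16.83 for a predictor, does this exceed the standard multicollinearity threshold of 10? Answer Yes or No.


Check: VIF = 16.83 vs threshold = 10.
Since 16.83 >= 10, the answer is Yes.

Yes


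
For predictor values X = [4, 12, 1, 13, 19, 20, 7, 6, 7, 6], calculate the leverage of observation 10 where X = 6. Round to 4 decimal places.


Mean of X: xbar = 9.5000.
SXX = 358.5000.
For X = 6: h = 1/10 + (6 - 9.5000)^2/358.5000 = 0.1342.

0.1342


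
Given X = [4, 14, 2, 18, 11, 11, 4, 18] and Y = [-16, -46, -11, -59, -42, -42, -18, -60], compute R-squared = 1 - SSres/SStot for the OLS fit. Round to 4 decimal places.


After computing the OLS fit (b0=-5.6359, b1=-3.0355):
SSres = 27.6448, SStot = 2621.5000.
R^2 = 1 - 27.6448/2621.5000 = 0.9895.

0.9895


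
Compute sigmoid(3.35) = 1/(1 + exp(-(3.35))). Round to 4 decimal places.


First, exp(-3.3500) = 0.0351.
Then sigma(z) = 1/(1 + 0.0351) = 0.9661.

0.9661


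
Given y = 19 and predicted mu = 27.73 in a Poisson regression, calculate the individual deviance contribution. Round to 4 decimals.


y/mu = 19/27.73 = 0.685179 (approx.), and ln(19/27.73) = -0.378076.
y * ln(y/mu) = 19 * -0.378076 = -7.183444.
y - mu = -8.73.
D = 2 * (-7.183444 - -8.73) = 3.093112, which rounds to 3.0931.

3.0931


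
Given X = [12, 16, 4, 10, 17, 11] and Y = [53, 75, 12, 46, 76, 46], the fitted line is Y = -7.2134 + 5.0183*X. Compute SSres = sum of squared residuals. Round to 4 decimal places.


For each point, residual = actual - predicted.
Residuals: [-0.0062, 1.9206, -0.8598, 3.0304, -2.0977, -1.9879].
Sum of squared residuals = 21.9634.

21.9634


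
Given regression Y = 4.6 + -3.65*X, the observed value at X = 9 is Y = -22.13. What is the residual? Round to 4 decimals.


Fitted value at X = 9 is yhat = 4.6 + -3.65*9 = -28.2500.
Residual = -22.13 - -28.2500 = 6.1200.

6.1200


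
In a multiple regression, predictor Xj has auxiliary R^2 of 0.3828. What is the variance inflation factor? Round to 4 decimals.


Denominator: 1 - 0.3828 = 0.6172.
VIF = 1 / 0.6172 = 1.6202.

1.6202


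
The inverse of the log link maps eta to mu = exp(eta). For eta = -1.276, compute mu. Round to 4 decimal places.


Apply the inverse link:
mu = e^-1.276 = 0.2792.

0.2792


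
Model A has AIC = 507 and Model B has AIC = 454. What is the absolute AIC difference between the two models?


Compute |507 - 454| = 53.
Model B has the smaller AIC.

53


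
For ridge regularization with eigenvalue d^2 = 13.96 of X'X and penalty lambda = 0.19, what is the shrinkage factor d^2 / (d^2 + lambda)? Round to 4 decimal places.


Denominator = d^2 + lambda = 13.96 + 0.19 = 14.1500.
Shrinkage = 13.96 / 14.1500 = 0.9866.

0.9866


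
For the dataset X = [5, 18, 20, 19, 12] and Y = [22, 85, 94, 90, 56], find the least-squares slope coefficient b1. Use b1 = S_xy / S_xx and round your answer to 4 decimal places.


First compute the means: xbar = 14.8000, ybar = 69.4000.
Then S_xx = sum((xi - xbar)^2) = 158.8000.
S_xy = sum((xi - xbar)(yi - ybar)) = 766.4000.
b1 = S_xy / S_xx = 766.4000 / 158.8000 = 4.8262.

4.8262


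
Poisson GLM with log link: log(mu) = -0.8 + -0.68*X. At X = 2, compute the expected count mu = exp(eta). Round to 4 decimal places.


eta = -0.8 + -0.68 * 2 = -2.1600.
mu = exp(-2.1600) = 0.1153.

0.1153


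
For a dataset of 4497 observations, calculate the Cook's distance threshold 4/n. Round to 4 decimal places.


Cook's distance cutoff = 4/n = 4/4497.
= 0.0009.

0.0009


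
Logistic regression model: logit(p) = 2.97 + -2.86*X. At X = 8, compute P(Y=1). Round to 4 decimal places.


Linear predictor: z = 2.97 + -2.86 * 8 = -19.9100.
P = 1/(1 + exp(19.9100)) = 1/(1 + 443407602.0932) = 0.0000.

0.0000


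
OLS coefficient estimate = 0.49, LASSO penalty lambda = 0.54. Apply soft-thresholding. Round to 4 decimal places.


Check: |0.49| = 0.49 vs lambda = 0.54.
Since |beta| <= lambda, the coefficient is set to 0.
Soft-thresholded coefficient = 0.0000.

0.0000


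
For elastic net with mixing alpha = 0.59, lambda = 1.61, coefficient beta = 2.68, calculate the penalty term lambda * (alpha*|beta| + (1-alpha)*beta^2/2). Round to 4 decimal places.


L1 component = 0.59 * |2.68| = 1.5812.
L2 component = 0.41 * 2.68^2 / 2 = 1.4724.
Penalty = 1.61 * (1.5812 + 1.4724) = 1.61 * 3.0536 = 4.9163.

4.9163


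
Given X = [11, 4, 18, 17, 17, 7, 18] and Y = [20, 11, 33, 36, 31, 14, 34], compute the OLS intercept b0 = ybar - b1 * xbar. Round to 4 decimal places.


The slope is b1 = 1.7472.
Sample means are xbar = 13.1429 and ybar = 25.5714.
Intercept: b0 = 25.5714 - (1.7472)(13.1429) = 2.6085.

2.6085


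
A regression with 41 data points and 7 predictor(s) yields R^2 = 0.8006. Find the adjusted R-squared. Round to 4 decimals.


Plug in: Adj R^2 = 1 - (1 - 0.8006) * 40/33.
= 1 - 0.1994 * 40/33
= 1 - 7.9760 / 33
= 1 - 0.2417 = 0.7583.

0.7583


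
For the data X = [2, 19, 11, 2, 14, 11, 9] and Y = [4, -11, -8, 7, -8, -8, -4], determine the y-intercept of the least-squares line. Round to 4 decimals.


First find the slope: b1 = -1.0509.
Means: xbar = 9.7143, ybar = -4.0000.
b0 = ybar - b1 * xbar = -4.0000 - -1.0509 * 9.7143 = 6.2085.

6.2085


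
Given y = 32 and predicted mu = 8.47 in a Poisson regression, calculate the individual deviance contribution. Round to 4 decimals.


Compute y*ln(y/mu) = 32*ln(32/8.47) = 32*1.329205 = 42.534560.
y - mu = 23.53.
D = 2*(42.534560 - (23.53)) = 38.009120, which rounds to 38.0091.

38.0091


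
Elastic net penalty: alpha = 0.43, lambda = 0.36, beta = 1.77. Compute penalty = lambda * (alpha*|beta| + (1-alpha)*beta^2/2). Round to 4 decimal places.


Compute:
L1 = 0.43 * 1.77 = 0.7611.
L2 = 0.57 * 1.77^2 / 2 = 0.8929.
Penalty = 0.36 * (0.7611 + 0.8929) = 0.5954.

0.5954


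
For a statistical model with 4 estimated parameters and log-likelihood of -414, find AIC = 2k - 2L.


AIC = 2k - 2*loglik = 2(4) - 2(-414).
= 8 + 828 = 836.

836


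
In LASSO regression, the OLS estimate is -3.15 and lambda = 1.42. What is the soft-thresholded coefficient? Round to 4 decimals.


|beta_OLS| = 3.15.
lambda = 1.42.
Since |beta| > lambda, coefficient = sign(beta)*(|beta| - lambda) = -1.7300.
Result = -1.7300.

-1.7300


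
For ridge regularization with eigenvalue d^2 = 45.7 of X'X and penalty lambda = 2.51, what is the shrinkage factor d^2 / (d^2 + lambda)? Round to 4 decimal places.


Denominator = d^2 + lambda = 45.7 + 2.51 = 48.2100.
Shrinkage = 45.7 / 48.2100 = 0.9479.

0.9479


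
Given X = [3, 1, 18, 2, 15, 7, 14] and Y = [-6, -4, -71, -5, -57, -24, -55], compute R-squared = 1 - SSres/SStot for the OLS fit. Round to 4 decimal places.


The fitted line is Y = 3.3093 + -4.0861*X.
SSres = 23.5375, SStot = 4927.4286.
R^2 = 1 - SSres/SStot = 0.9952.

0.9952


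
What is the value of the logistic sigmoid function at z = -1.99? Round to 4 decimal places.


First, exp(1.9900) = 7.3155.
Then sigma(z) = 1/(1 + 7.3155) = 0.1203.

0.1203


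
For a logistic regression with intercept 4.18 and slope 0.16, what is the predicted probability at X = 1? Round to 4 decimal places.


z = 4.18 + 0.16 * 1 = 4.3400.
Sigmoid: P = 1 / (1 + exp(-4.3400)) = 0.9871.

0.9871


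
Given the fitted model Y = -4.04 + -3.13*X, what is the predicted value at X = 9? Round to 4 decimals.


Substitute X = 9 into the equation:
Y = -4.04 + -3.13 * 9 = -4.04 + -28.1700 = -32.2100.

-32.2100


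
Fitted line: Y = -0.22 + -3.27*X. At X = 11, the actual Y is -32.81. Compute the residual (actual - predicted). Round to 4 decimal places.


Compute yhat = -0.22 + (-3.27)(11) = -36.1900.
Residual = actual - predicted = -32.81 - -36.1900 = 3.3800.

3.3800


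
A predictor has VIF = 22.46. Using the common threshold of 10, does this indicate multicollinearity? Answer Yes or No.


Compare VIF = 22.46 to the threshold of 10.
22.46 >= 10, so the answer is Yes.

Yes


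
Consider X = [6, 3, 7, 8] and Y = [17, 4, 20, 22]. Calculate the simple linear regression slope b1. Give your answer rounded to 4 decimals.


The sample means are xbar = 6.0000 and ybar = 15.7500.
Compute S_xx = 14.0000 and S_xy = 52.0000.
Slope b1 = S_xy / S_xx = 52.0000 / 14.0000 = 3.7143.

3.7143


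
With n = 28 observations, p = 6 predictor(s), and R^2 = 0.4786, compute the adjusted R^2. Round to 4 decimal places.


Using the formula:
(1 - 0.4786) = 0.5214.
Multiply by 27/21: 0.5214 * 27 = 14.0778, then 14.0778 / 21 = 0.6704.
Adj R^2 = 1 - 0.6704 = 0.3296.

0.3296


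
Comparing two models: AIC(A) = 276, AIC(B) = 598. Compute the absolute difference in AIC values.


Absolute difference = |276 - 598| = 322.
The model with lower AIC (A) is preferred.

322


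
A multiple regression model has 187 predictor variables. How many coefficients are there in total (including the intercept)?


Each predictor gets one coefficient, plus one intercept.
Total parameters = 187 + 1 = 188.

188


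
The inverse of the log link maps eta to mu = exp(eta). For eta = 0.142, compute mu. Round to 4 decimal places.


The inverse log link gives:
mu = exp(0.142) = 1.1526.

1.1526


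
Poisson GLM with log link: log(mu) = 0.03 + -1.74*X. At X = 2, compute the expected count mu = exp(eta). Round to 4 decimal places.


Linear predictor: eta = 0.03 + (-1.74)(2) = -3.4500.
Expected count: mu = exp(-3.4500) = 0.0317.

0.0317


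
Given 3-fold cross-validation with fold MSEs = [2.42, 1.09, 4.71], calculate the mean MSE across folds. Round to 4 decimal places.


Sum of fold MSEs = 8.2200.
Average = 8.2200 / 3 = 2.7400.

2.7400


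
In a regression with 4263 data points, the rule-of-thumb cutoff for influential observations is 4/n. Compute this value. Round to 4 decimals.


The threshold is 4/n.
4/4263 = 0.0009.

0.0009


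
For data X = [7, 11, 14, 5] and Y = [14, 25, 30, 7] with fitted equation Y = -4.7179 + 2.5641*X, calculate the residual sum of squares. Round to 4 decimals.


Compute predicted values, then residuals = yi - yhat_i.
Residuals: [0.7692, 1.5128, -1.1795, -1.1026].
SSres = sum(residual^2) = 5.4872.

5.4872
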